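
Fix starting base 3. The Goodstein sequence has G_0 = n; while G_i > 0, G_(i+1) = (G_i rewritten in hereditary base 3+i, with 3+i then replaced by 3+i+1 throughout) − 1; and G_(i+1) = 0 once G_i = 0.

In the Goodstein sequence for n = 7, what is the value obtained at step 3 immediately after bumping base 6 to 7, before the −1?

G_0=7  [base 3] 2·3 + 1  →[3↦4]→  2·4 + 1 = 9  −1 ⇒ G_1=8
G_1=8  [base 4] 2·4  →[4↦5]→  2·5 = 10  −1 ⇒ G_2=9
G_2=9  [base 5] 5 + 4  →[5↦6]→  6 + 4 = 10  −1 ⇒ G_3=9
G_3=9  [base 6] 6 + 3  →[6↦7]→  7 + 3 = 10  −1 ⇒ G_4=9

10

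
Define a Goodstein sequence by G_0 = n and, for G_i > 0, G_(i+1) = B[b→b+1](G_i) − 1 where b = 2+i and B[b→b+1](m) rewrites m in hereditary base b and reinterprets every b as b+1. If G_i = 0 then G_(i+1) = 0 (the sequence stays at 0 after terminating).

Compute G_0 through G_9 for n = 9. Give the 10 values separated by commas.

9, 81, 1023, 9842, 140743, 2471826, 50333399, 1162263921, 30000003325, 855935016215

9 —HB2→ 2^(2 + 1) + 1 —bump→ 3^(3 + 1) + 1 = 82 —(−1)→ 81
81 —HB3→ 3^(3 + 1) —bump→ 4^(4 + 1) = 1024 —(−1)→ 1023
1023 —HB4→ 3·4^4 + 3·4^3 + 3·4^2 + 3·4 + 3 —bump→ 3·5^5 + 3·5^3 + 3·5^2 + 3·5 + 3 = 9843 —(−1)→ 9842
9842 —HB5→ 3·5^5 + 3·5^3 + 3·5^2 + 3·5 + 2 —bump→ 3·6^6 + 3·6^3 + 3·6^2 + 3·6 + 2 = 140744 —(−1)→ 140743
140743 —HB6→ 3·6^6 + 3·6^3 + 3·6^2 + 3·6 + 1 —bump→ 3·7^7 + 3·7^3 + 3·7^2 + 3·7 + 1 = 2471827 —(−1)→ 2471826
2471826 —HB7→ 3·7^7 + 3·7^3 + 3·7^2 + 3·7 —bump→ 3·8^8 + 3·8^3 + 3·8^2 + 3·8 = 50333400 —(−1)→ 50333399
50333399 —HB8→ 3·8^8 + 3·8^3 + 3·8^2 + 2·8 + 7 —bump→ 3·9^9 + 3·9^3 + 3·9^2 + 2·9 + 7 = 1162263922 —(−1)→ 1162263921
1162263921 —HB9→ 3·9^9 + 3·9^3 + 3·9^2 + 2·9 + 6 —bump→ 3·10^10 + 3·10^3 + 3·10^2 + 2·10 + 6 = 30000003326 —(−1)→ 30000003325
30000003325 —HB10→ 3·10^10 + 3·10^3 + 3·10^2 + 2·10 + 5 —bump→ 3·11^11 + 3·11^3 + 3·11^2 + 2·11 + 5 = 855935016216 —(−1)→ 855935016215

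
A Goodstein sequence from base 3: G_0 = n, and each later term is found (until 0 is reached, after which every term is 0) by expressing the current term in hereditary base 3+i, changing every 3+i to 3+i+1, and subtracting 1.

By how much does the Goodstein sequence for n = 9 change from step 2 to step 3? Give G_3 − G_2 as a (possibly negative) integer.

G_0=9  [base 3] 3^2  →[3↦4]→  4^2 = 16  −1 ⇒ G_1=15
G_1=15  [base 4] 3·4 + 3  →[4↦5]→  3·5 + 3 = 18  −1 ⇒ G_2=17
G_2=17  [base 5] 3·5 + 2  →[5↦6]→  3·6 + 2 = 20  −1 ⇒ G_3=19

2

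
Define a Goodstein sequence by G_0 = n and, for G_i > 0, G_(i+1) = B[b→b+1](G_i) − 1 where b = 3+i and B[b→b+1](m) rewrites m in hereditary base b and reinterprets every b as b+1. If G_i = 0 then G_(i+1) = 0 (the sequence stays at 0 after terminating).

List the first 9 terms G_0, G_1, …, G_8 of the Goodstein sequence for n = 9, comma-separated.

G_0 = 9. HB_3(9) = 3^2. Bump = 16. G_1 = 15.
G_1 = 15. HB_4(15) = 3·4 + 3. Bump = 18. G_2 = 17.
G_2 = 17. HB_5(17) = 3·5 + 2. Bump = 20. G_3 = 19.
G_3 = 19. HB_6(19) = 3·6 + 1. Bump = 22. G_4 = 21.
G_4 = 21. HB_7(21) = 3·7. Bump = 24. G_5 = 23.
G_5 = 23. HB_8(23) = 2·8 + 7. Bump = 25. G_6 = 24.
G_6 = 24. HB_9(24) = 2·9 + 6. Bump = 26. G_7 = 25.
G_7 = 25. HB_10(25) = 2·10 + 5. Bump = 27. G_8 = 26.

9, 15, 17, 19, 21, 23, 24, 25, 26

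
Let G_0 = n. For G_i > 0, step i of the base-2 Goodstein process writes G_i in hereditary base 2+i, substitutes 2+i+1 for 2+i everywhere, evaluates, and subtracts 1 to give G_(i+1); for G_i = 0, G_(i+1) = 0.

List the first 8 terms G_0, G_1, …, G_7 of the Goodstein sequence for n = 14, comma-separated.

(0) 14|_2 = 2^(2 + 1) + 2^2 + 2 ↦ 3^(3 + 1) + 3^3 + 3|_3 = 111 ⇒ 110
(1) 110|_3 = 3^(3 + 1) + 3^3 + 2 ↦ 4^(4 + 1) + 4^4 + 2|_4 = 1282 ⇒ 1281
(2) 1281|_4 = 4^(4 + 1) + 4^4 + 1 ↦ 5^(5 + 1) + 5^5 + 1|_5 = 18751 ⇒ 18750
(3) 18750|_5 = 5^(5 + 1) + 5^5 ↦ 6^(6 + 1) + 6^6|_6 = 326592 ⇒ 326591
(4) 326591|_6 = 6^(6 + 1) + 5·6^5 + 5·6^4 + 5·6^3 + 5·6^2 + 5·6 + 5 ↦ 7^(7 + 1) + 5·7^5 + 5·7^4 + 5·7^3 + 5·7^2 + 5·7 + 5|_7 = 5862841 ⇒ 5862840
(5) 5862840|_7 = 7^(7 + 1) + 5·7^5 + 5·7^4 + 5·7^3 + 5·7^2 + 5·7 + 4 ↦ 8^(8 + 1) + 5·8^5 + 5·8^4 + 5·8^3 + 5·8^2 + 5·8 + 4|_8 = 134404972 ⇒ 134404971
(6) 134404971|_8 = 8^(8 + 1) + 5·8^5 + 5·8^4 + 5·8^3 + 5·8^2 + 5·8 + 3 ↦ 9^(9 + 1) + 5·9^5 + 5·9^4 + 5·9^3 + 5·9^2 + 5·9 + 3|_9 = 3487116549 ⇒ 3487116548

14, 110, 1281, 18750, 326591, 5862840, 134404971, 3487116548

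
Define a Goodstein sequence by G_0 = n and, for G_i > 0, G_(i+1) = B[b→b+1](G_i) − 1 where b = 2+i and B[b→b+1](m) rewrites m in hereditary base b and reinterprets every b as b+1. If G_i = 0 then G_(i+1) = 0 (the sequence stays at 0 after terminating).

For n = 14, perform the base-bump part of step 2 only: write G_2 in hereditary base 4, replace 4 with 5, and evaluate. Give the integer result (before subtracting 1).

i=0: 14 = 2^(2 + 1) + 2^2 + 2 (b=2); 2→3: 3^(3 + 1) + 3^3 + 3 = 111; 111−1 = 110
i=1: 110 = 3^(3 + 1) + 3^3 + 2 (b=3); 3→4: 4^(4 + 1) + 4^4 + 2 = 1282; 1282−1 = 1281

18751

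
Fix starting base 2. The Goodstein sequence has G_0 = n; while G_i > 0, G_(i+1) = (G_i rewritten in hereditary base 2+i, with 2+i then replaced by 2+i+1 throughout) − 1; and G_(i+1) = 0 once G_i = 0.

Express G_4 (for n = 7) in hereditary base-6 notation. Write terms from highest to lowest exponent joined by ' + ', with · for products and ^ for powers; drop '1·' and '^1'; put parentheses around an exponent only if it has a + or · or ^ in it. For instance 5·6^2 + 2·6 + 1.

G_0=7  [base 2] 2^2 + 2 + 1  →[2↦3]→  3^3 + 3 + 1 = 31  −1 ⇒ G_1=30
G_1=30  [base 3] 3^3 + 3  →[3↦4]→  4^4 + 4 = 260  −1 ⇒ G_2=259
G_2=259  [base 4] 4^4 + 3  →[4↦5]→  5^5 + 3 = 3128  −1 ⇒ G_3=3127
G_3=3127  [base 5] 5^5 + 2  →[5↦6]→  6^6 + 2 = 46658  −1 ⇒ G_4=46657
G_4=46657  [base 6] 6^6 + 1  →[6↦7]→  7^7 + 1 = 823544  −1 ⇒ G_5=823543

6^6 + 1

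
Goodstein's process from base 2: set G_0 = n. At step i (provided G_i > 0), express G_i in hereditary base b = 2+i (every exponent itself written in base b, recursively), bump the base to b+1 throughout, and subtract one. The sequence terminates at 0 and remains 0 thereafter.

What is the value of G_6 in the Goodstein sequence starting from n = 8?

step 0: 8 = 2^(2 + 1); sub 3 for 2: 3^(3 + 1); = 81; G_1 = 81−1 = 80
step 1: 80 = 2·3^3 + 2·3^2 + 2·3 + 2; sub 4 for 3: 2·4^4 + 2·4^2 + 2·4 + 2; = 554; G_2 = 554−1 = 553
step 2: 553 = 2·4^4 + 2·4^2 + 2·4 + 1; sub 5 for 4: 2·5^5 + 2·5^2 + 2·5 + 1; = 6311; G_3 = 6311−1 = 6310
step 3: 6310 = 2·5^5 + 2·5^2 + 2·5; sub 6 for 5: 2·6^6 + 2·6^2 + 2·6; = 93396; G_4 = 93396−1 = 93395
step 4: 93395 = 2·6^6 + 2·6^2 + 6 + 5; sub 7 for 6: 2·7^7 + 2·7^2 + 7 + 5; = 1647196; G_5 = 1647196−1 = 1647195
step 5: 1647195 = 2·7^7 + 2·7^2 + 7 + 4; sub 8 for 7: 2·8^8 + 2·8^2 + 8 + 4; = 33554572; G_6 = 33554572−1 = 33554571

33554571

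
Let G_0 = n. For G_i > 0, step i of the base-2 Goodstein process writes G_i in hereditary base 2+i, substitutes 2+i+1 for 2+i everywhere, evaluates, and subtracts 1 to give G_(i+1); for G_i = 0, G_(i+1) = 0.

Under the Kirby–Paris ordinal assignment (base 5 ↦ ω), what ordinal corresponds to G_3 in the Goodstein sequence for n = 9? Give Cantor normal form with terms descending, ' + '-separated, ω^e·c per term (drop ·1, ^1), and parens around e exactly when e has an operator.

ω^ω·3 + ω^3·3 + ω^2·3 + ω·3 + 2

(0) 9|_2 = 2^(2 + 1) + 1 ↦ 3^(3 + 1) + 1|_3 = 82 ⇒ 81
(1) 81|_3 = 3^(3 + 1) ↦ 4^(4 + 1)|_4 = 1024 ⇒ 1023
(2) 1023|_4 = 3·4^4 + 3·4^3 + 3·4^2 + 3·4 + 3 ↦ 3·5^5 + 3·5^3 + 3·5^2 + 3·5 + 3|_5 = 9843 ⇒ 9842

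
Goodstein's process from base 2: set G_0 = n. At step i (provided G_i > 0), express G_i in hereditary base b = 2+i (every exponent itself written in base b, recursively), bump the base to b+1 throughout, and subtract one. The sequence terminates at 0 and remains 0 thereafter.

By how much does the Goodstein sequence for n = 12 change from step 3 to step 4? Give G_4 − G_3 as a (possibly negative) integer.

264334

base 2: 12 = 2^(2 + 1) + 2^2; at 3: 3^(3 + 1) + 3^3 = 108; next = 107
base 3: 107 = 3^(3 + 1) + 2·3^2 + 2·3 + 2; at 4: 4^(4 + 1) + 2·4^2 + 2·4 + 2 = 1066; next = 1065
base 4: 1065 = 4^(4 + 1) + 2·4^2 + 2·4 + 1; at 5: 5^(5 + 1) + 2·5^2 + 2·5 + 1 = 15686; next = 15685
base 5: 15685 = 5^(5 + 1) + 2·5^2 + 2·5; at 6: 6^(6 + 1) + 2·6^2 + 2·6 = 280020; next = 280019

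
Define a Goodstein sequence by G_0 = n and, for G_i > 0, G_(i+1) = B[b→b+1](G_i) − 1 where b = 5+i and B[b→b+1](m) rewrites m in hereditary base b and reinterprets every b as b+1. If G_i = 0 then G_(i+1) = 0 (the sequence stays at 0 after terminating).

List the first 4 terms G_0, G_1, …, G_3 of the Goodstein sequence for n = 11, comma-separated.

11, 12, 13, 13

step 0: 11 = 2·5 + 1; sub 6 for 5: 2·6 + 1; = 13; G_1 = 13−1 = 12
step 1: 12 = 2·6; sub 7 for 6: 2·7; = 14; G_2 = 14−1 = 13
step 2: 13 = 7 + 6; sub 8 for 7: 8 + 6; = 14; G_3 = 14−1 = 13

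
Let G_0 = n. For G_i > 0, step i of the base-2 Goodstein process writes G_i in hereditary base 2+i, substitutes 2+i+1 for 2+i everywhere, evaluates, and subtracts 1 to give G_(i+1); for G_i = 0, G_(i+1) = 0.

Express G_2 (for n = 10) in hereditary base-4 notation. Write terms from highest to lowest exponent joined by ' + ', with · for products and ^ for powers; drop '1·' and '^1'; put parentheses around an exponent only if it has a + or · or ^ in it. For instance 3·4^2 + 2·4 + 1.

step 0: 10 = 2^(2 + 1) + 2; sub 3 for 2: 3^(3 + 1) + 3; = 84; G_1 = 84−1 = 83
step 1: 83 = 3^(3 + 1) + 2; sub 4 for 3: 4^(4 + 1) + 2; = 1026; G_2 = 1026−1 = 1025
step 2: 1025 = 4^(4 + 1) + 1; sub 5 for 4: 5^(5 + 1) + 1; = 15626; G_3 = 15626−1 = 15625

4^(4 + 1) + 1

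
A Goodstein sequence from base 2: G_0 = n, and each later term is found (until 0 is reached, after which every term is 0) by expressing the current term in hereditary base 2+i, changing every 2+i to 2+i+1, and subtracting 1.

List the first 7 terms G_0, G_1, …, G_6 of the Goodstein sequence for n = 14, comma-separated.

G_0=14  [base 2] 2^(2 + 1) + 2^2 + 2  →[2↦3]→  3^(3 + 1) + 3^3 + 3 = 111  −1 ⇒ G_1=110
G_1=110  [base 3] 3^(3 + 1) + 3^3 + 2  →[3↦4]→  4^(4 + 1) + 4^4 + 2 = 1282  −1 ⇒ G_2=1281
G_2=1281  [base 4] 4^(4 + 1) + 4^4 + 1  →[4↦5]→  5^(5 + 1) + 5^5 + 1 = 18751  −1 ⇒ G_3=18750
G_3=18750  [base 5] 5^(5 + 1) + 5^5  →[5↦6]→  6^(6 + 1) + 6^6 = 326592  −1 ⇒ G_4=326591
G_4=326591  [base 6] 6^(6 + 1) + 5·6^5 + 5·6^4 + 5·6^3 + 5·6^2 + 5·6 + 5  →[6↦7]→  7^(7 + 1) + 5·7^5 + 5·7^4 + 5·7^3 + 5·7^2 + 5·7 + 5 = 5862841  −1 ⇒ G_5=5862840
G_5=5862840  [base 7] 7^(7 + 1) + 5·7^5 + 5·7^4 + 5·7^3 + 5·7^2 + 5·7 + 4  →[7↦8]→  8^(8 + 1) + 5·8^5 + 5·8^4 + 5·8^3 + 5·8^2 + 5·8 + 4 = 134404972  −1 ⇒ G_6=134404971

14, 110, 1281, 18750, 326591, 5862840, 134404971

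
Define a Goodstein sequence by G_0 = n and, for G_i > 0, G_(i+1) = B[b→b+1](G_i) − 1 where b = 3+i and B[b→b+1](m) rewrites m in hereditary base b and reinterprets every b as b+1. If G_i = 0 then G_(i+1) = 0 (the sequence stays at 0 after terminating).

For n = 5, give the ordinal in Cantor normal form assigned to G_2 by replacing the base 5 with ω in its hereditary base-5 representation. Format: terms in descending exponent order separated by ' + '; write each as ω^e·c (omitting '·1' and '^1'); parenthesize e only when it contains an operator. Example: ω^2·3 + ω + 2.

ω

step 0: 5 = 3 + 2; sub 4 for 3: 4 + 2; = 6; G_1 = 6−1 = 5
step 1: 5 = 4 + 1; sub 5 for 4: 5 + 1; = 6; G_2 = 6−1 = 5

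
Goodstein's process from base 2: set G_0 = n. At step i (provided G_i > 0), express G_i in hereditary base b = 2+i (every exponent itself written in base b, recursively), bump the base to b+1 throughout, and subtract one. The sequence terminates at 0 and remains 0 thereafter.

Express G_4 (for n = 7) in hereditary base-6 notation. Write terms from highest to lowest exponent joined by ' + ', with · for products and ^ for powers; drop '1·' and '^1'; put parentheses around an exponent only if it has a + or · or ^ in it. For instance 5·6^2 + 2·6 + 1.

step 0: 7 = 2^2 + 2 + 1; sub 3 for 2: 3^3 + 3 + 1; = 31; G_1 = 31−1 = 30
step 1: 30 = 3^3 + 3; sub 4 for 3: 4^4 + 4; = 260; G_2 = 260−1 = 259
step 2: 259 = 4^4 + 3; sub 5 for 4: 5^5 + 3; = 3128; G_3 = 3128−1 = 3127
step 3: 3127 = 5^5 + 2; sub 6 for 5: 6^6 + 2; = 46658; G_4 = 46658−1 = 46657
step 4: 46657 = 6^6 + 1; sub 7 for 6: 7^7 + 1; = 823544; G_5 = 823544−1 = 823543

6^6 + 1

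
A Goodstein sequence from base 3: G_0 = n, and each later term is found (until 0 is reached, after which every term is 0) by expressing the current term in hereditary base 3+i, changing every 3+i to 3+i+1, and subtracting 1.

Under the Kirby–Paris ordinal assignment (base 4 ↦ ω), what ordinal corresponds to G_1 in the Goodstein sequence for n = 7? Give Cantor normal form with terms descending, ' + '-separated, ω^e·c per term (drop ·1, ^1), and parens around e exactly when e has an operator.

ω·2

step 0: 7 = 2·3 + 1; sub 4 for 3: 2·4 + 1; = 9; G_1 = 9−1 = 8
step 1: 8 = 2·4; sub 5 for 4: 2·5; = 10; G_2 = 10−1 = 9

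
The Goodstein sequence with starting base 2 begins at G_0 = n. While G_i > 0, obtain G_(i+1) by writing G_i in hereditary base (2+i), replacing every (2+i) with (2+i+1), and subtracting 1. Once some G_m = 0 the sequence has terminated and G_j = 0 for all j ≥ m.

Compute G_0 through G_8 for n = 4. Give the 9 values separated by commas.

step 0: 4 = 2^2; sub 3 for 2: 3^3; = 27; G_1 = 27−1 = 26
step 1: 26 = 2·3^2 + 2·3 + 2; sub 4 for 3: 2·4^2 + 2·4 + 2; = 42; G_2 = 42−1 = 41
step 2: 41 = 2·4^2 + 2·4 + 1; sub 5 for 4: 2·5^2 + 2·5 + 1; = 61; G_3 = 61−1 = 60
step 3: 60 = 2·5^2 + 2·5; sub 6 for 5: 2·6^2 + 2·6; = 84; G_4 = 84−1 = 83
step 4: 83 = 2·6^2 + 6 + 5; sub 7 for 6: 2·7^2 + 7 + 5; = 110; G_5 = 110−1 = 109
step 5: 109 = 2·7^2 + 7 + 4; sub 8 for 7: 2·8^2 + 8 + 4; = 140; G_6 = 140−1 = 139
step 6: 139 = 2·8^2 + 8 + 3; sub 9 for 8: 2·9^2 + 9 + 3; = 174; G_7 = 174−1 = 173
step 7: 173 = 2·9^2 + 9 + 2; sub 10 for 9: 2·10^2 + 10 + 2; = 212; G_8 = 212−1 = 211

4, 26, 41, 60, 83, 109, 139, 173, 211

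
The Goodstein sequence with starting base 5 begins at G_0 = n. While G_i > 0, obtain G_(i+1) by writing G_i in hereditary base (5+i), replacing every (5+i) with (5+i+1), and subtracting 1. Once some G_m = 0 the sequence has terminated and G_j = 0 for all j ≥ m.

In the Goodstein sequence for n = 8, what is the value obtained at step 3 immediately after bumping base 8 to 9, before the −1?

9

G_0 = 8. HB_5(8) = 5 + 3. Bump = 9. G_1 = 8.
G_1 = 8. HB_6(8) = 6 + 2. Bump = 9. G_2 = 8.
G_2 = 8. HB_7(8) = 7 + 1. Bump = 9. G_3 = 8.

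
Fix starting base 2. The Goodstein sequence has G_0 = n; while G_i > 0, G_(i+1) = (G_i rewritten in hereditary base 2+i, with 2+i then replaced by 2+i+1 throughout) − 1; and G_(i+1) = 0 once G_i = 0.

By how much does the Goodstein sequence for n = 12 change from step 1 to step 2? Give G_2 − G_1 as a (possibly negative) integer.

958

[0] 12 ≡ 2^(2 + 1) + 2^2 (base 2). Lift 3: 108. −1: 107.
[1] 107 ≡ 3^(3 + 1) + 2·3^2 + 2·3 + 2 (base 3). Lift 4: 1066. −1: 1065.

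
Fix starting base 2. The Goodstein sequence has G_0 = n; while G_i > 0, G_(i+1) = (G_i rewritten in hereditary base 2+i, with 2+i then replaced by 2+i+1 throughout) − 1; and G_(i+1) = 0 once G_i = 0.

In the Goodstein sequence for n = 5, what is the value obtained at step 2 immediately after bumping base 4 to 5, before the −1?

G_0=5  [base 2] 2^2 + 1  →[2↦3]→  3^3 + 1 = 28  −1 ⇒ G_1=27
G_1=27  [base 3] 3^3  →[3↦4]→  4^4 = 256  −1 ⇒ G_2=255
G_2=255  [base 4] 3·4^3 + 3·4^2 + 3·4 + 3  →[4↦5]→  3·5^3 + 3·5^2 + 3·5 + 3 = 468  −1 ⇒ G_3=467

468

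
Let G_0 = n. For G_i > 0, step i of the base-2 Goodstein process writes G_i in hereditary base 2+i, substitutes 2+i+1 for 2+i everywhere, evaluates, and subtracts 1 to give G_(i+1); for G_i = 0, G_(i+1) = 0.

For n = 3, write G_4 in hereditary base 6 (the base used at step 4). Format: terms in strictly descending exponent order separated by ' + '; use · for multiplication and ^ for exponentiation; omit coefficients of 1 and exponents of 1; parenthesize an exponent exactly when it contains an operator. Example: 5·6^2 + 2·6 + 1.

G_0 = 3. HB_2(3) = 2 + 1. Bump = 4. G_1 = 3.
G_1 = 3. HB_3(3) = 3. Bump = 4. G_2 = 3.
G_2 = 3. HB_4(3) = 3. Bump = 3. G_3 = 2.
G_3 = 2. HB_5(2) = 2. Bump = 2. G_4 = 1.
G_4 = 1. HB_6(1) = 1. Bump = 1. G_5 = 0.

1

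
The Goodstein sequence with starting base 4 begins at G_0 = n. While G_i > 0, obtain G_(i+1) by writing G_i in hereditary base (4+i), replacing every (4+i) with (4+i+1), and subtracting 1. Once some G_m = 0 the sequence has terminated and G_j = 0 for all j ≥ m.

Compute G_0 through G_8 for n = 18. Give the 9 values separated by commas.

18, 26, 36, 48, 53, 58, 63, 68, 73

G_0=18  [base 4] 4^2 + 2  →[4↦5]→  5^2 + 2 = 27  −1 ⇒ G_1=26
G_1=26  [base 5] 5^2 + 1  →[5↦6]→  6^2 + 1 = 37  −1 ⇒ G_2=36
G_2=36  [base 6] 6^2  →[6↦7]→  7^2 = 49  −1 ⇒ G_3=48
G_3=48  [base 7] 6·7 + 6  →[7↦8]→  6·8 + 6 = 54  −1 ⇒ G_4=53
G_4=53  [base 8] 6·8 + 5  →[8↦9]→  6·9 + 5 = 59  −1 ⇒ G_5=58
G_5=58  [base 9] 6·9 + 4  →[9↦10]→  6·10 + 4 = 64  −1 ⇒ G_6=63
G_6=63  [base 10] 6·10 + 3  →[10↦11]→  6·11 + 3 = 69  −1 ⇒ G_7=68
G_7=68  [base 11] 6·11 + 2  →[11↦12]→  6·12 + 2 = 74  −1 ⇒ G_8=73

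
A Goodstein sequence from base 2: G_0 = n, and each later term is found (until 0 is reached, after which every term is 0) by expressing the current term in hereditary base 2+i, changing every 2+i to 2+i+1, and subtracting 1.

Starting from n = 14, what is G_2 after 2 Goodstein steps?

1281

G_0 = 14. HB_2(14) = 2^(2 + 1) + 2^2 + 2. Bump = 111. G_1 = 110.
G_1 = 110. HB_3(110) = 3^(3 + 1) + 3^3 + 2. Bump = 1282. G_2 = 1281.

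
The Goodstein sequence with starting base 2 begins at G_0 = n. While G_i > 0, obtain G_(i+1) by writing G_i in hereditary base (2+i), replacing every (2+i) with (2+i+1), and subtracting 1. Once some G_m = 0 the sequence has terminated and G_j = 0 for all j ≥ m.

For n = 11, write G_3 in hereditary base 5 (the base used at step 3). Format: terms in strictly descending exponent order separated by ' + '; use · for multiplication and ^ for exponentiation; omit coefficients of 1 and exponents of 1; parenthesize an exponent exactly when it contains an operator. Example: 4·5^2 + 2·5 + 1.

i=0: 11 = 2^(2 + 1) + 2 + 1 (b=2); 2→3: 3^(3 + 1) + 3 + 1 = 85; 85−1 = 84
i=1: 84 = 3^(3 + 1) + 3 (b=3); 3→4: 4^(4 + 1) + 4 = 1028; 1028−1 = 1027
i=2: 1027 = 4^(4 + 1) + 3 (b=4); 4→5: 5^(5 + 1) + 3 = 15628; 15628−1 = 15627
i=3: 15627 = 5^(5 + 1) + 2 (b=5); 5→6: 6^(6 + 1) + 2 = 279938; 279938−1 = 279937

5^(5 + 1) + 2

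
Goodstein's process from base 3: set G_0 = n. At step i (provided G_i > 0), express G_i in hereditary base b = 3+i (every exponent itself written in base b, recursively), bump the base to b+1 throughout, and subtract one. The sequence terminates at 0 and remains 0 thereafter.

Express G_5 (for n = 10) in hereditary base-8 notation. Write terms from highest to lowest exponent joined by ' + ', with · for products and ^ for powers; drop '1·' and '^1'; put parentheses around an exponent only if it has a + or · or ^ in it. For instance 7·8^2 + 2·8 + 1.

base 3: 10 = 3^2 + 1; at 4: 4^2 + 1 = 17; next = 16
base 4: 16 = 4^2; at 5: 5^2 = 25; next = 24
base 5: 24 = 4·5 + 4; at 6: 4·6 + 4 = 28; next = 27
base 6: 27 = 4·6 + 3; at 7: 4·7 + 3 = 31; next = 30
base 7: 30 = 4·7 + 2; at 8: 4·8 + 2 = 34; next = 33
base 8: 33 = 4·8 + 1; at 9: 4·9 + 1 = 37; next = 36

4·8 + 1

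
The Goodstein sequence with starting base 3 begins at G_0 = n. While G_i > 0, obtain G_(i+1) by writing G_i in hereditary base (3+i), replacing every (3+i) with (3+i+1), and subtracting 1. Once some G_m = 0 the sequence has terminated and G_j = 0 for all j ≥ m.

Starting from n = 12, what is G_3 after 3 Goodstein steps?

37

(0) 12|_3 = 3^2 + 3 ↦ 4^2 + 4|_4 = 20 ⇒ 19
(1) 19|_4 = 4^2 + 3 ↦ 5^2 + 3|_5 = 28 ⇒ 27
(2) 27|_5 = 5^2 + 2 ↦ 6^2 + 2|_6 = 38 ⇒ 37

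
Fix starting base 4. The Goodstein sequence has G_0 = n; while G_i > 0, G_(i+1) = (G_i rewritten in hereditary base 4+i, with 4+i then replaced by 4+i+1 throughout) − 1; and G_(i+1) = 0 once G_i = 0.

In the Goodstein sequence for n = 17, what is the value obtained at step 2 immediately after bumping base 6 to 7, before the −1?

40

(0) 17|_4 = 4^2 + 1 ↦ 5^2 + 1|_5 = 26 ⇒ 25
(1) 25|_5 = 5^2 ↦ 6^2|_6 = 36 ⇒ 35
(2) 35|_6 = 5·6 + 5 ↦ 5·7 + 5|_7 = 40 ⇒ 39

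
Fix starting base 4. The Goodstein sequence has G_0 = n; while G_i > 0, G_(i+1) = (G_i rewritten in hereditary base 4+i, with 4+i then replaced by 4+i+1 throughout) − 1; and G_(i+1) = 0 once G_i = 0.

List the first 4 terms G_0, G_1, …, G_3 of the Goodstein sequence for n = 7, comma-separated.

7, 7, 7, 7

i=0: 7 = 4 + 3 (b=4); 4→5: 5 + 3 = 8; 8−1 = 7
i=1: 7 = 5 + 2 (b=5); 5→6: 6 + 2 = 8; 8−1 = 7
i=2: 7 = 6 + 1 (b=6); 6→7: 7 + 1 = 8; 8−1 = 7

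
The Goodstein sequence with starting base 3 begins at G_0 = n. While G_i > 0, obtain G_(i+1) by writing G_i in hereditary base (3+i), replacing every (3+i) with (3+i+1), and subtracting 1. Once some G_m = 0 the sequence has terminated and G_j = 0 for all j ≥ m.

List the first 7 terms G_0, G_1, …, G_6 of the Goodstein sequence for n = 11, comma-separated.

i=0: 11 = 3^2 + 2 (b=3); 3→4: 4^2 + 2 = 18; 18−1 = 17
i=1: 17 = 4^2 + 1 (b=4); 4→5: 5^2 + 1 = 26; 26−1 = 25
i=2: 25 = 5^2 (b=5); 5→6: 6^2 = 36; 36−1 = 35
i=3: 35 = 5·6 + 5 (b=6); 6→7: 5·7 + 5 = 40; 40−1 = 39
i=4: 39 = 5·7 + 4 (b=7); 7→8: 5·8 + 4 = 44; 44−1 = 43
i=5: 43 = 5·8 + 3 (b=8); 8→9: 5·9 + 3 = 48; 48−1 = 47

11, 17, 25, 35, 39, 43, 47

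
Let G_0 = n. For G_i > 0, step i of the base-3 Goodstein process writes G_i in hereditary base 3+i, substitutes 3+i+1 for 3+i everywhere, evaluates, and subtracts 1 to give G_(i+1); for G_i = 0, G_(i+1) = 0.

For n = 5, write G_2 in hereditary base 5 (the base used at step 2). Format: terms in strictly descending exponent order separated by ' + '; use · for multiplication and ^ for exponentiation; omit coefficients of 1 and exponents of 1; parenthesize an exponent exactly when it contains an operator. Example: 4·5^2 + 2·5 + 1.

5

G_0=5  [base 3] 3 + 2  →[3↦4]→  4 + 2 = 6  −1 ⇒ G_1=5
G_1=5  [base 4] 4 + 1  →[4↦5]→  5 + 1 = 6  −1 ⇒ G_2=5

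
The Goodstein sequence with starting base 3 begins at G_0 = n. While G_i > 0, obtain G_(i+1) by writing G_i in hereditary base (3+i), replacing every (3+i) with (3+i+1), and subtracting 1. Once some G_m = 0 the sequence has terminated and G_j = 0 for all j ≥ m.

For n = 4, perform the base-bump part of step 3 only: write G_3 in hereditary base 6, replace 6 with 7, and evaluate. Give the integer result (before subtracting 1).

3

G_0=4  [base 3] 3 + 1  →[3↦4]→  4 + 1 = 5  −1 ⇒ G_1=4
G_1=4  [base 4] 4  →[4↦5]→  5 = 5  −1 ⇒ G_2=4
G_2=4  [base 5] 4  →[5↦6]→  4 = 4  −1 ⇒ G_3=3
G_3=3  [base 6] 3  →[6↦7]→  3 = 3  −1 ⇒ G_4=2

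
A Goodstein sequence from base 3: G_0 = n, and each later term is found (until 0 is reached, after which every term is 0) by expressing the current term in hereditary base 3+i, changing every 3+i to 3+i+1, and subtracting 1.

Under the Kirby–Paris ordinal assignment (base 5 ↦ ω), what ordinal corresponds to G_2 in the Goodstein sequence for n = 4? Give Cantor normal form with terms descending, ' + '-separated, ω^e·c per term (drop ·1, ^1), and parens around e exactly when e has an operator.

i=0: 4 = 3 + 1 (b=3); 3→4: 4 + 1 = 5; 5−1 = 4
i=1: 4 = 4 (b=4); 4→5: 5 = 5; 5−1 = 4
i=2: 4 = 4 (b=5); 5→6: 4 = 4; 4−1 = 3

4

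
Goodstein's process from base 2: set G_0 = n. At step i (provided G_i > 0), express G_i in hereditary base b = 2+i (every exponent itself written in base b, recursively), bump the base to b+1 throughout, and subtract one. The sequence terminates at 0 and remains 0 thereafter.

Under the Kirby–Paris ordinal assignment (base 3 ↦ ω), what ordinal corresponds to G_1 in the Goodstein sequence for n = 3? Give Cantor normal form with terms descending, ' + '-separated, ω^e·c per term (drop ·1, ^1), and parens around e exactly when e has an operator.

base 2: 3 = 2 + 1; at 3: 3 + 1 = 4; next = 3
base 3: 3 = 3; at 4: 4 = 4; next = 3

ω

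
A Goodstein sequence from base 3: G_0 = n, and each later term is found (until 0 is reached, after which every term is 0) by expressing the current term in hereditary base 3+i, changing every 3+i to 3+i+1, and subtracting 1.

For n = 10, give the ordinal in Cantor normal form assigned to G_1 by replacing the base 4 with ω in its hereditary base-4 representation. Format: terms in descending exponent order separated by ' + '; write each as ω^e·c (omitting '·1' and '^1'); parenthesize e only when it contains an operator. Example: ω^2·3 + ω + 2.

ω^2

[0] 10 ≡ 3^2 + 1 (base 3). Lift 4: 17. −1: 16.
[1] 16 ≡ 4^2 (base 4). Lift 5: 25. −1: 24.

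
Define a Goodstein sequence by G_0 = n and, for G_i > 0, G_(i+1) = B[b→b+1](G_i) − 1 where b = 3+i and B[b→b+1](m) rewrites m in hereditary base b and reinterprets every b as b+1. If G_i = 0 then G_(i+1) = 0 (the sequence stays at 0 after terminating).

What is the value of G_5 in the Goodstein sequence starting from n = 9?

9 —HB3→ 3^2 —bump→ 4^2 = 16 —(−1)→ 15
15 —HB4→ 3·4 + 3 —bump→ 3·5 + 3 = 18 —(−1)→ 17
17 —HB5→ 3·5 + 2 —bump→ 3·6 + 2 = 20 —(−1)→ 19
19 —HB6→ 3·6 + 1 —bump→ 3·7 + 1 = 22 —(−1)→ 21
21 —HB7→ 3·7 —bump→ 3·8 = 24 —(−1)→ 23

23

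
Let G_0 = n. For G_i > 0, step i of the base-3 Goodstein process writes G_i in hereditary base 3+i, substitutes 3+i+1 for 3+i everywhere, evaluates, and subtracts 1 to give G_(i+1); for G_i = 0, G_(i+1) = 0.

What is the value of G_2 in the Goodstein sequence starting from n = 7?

(0) 7|_3 = 2·3 + 1 ↦ 2·4 + 1|_4 = 9 ⇒ 8
(1) 8|_4 = 2·4 ↦ 2·5|_5 = 10 ⇒ 9

9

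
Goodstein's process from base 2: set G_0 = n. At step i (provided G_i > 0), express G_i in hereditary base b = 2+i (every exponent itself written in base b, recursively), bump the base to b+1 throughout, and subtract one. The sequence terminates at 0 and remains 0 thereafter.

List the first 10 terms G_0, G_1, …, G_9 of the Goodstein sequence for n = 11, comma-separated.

11, 84, 1027, 15627, 279937, 5764801, 134217727, 2749609302, 70077777775, 1997331745490

(0) 11|_2 = 2^(2 + 1) + 2 + 1 ↦ 3^(3 + 1) + 3 + 1|_3 = 85 ⇒ 84
(1) 84|_3 = 3^(3 + 1) + 3 ↦ 4^(4 + 1) + 4|_4 = 1028 ⇒ 1027
(2) 1027|_4 = 4^(4 + 1) + 3 ↦ 5^(5 + 1) + 3|_5 = 15628 ⇒ 15627
(3) 15627|_5 = 5^(5 + 1) + 2 ↦ 6^(6 + 1) + 2|_6 = 279938 ⇒ 279937
(4) 279937|_6 = 6^(6 + 1) + 1 ↦ 7^(7 + 1) + 1|_7 = 5764802 ⇒ 5764801
(5) 5764801|_7 = 7^(7 + 1) ↦ 8^(8 + 1)|_8 = 134217728 ⇒ 134217727
(6) 134217727|_8 = 7·8^8 + 7·8^7 + 7·8^6 + 7·8^5 + 7·8^4 + 7·8^3 + 7·8^2 + 7·8 + 7 ↦ 7·9^9 + 7·9^7 + 7·9^6 + 7·9^5 + 7·9^4 + 7·9^3 + 7·9^2 + 7·9 + 7|_9 = 2749609303 ⇒ 2749609302
(7) 2749609302|_9 = 7·9^9 + 7·9^7 + 7·9^6 + 7·9^5 + 7·9^4 + 7·9^3 + 7·9^2 + 7·9 + 6 ↦ 7·10^10 + 7·10^7 + 7·10^6 + 7·10^5 + 7·10^4 + 7·10^3 + 7·10^2 + 7·10 + 6|_10 = 70077777776 ⇒ 70077777775
(8) 70077777775|_10 = 7·10^10 + 7·10^7 + 7·10^6 + 7·10^5 + 7·10^4 + 7·10^3 + 7·10^2 + 7·10 + 5 ↦ 7·11^11 + 7·11^7 + 7·11^6 + 7·11^5 + 7·11^4 + 7·11^3 + 7·11^2 + 7·11 + 5|_11 = 1997331745491 ⇒ 1997331745490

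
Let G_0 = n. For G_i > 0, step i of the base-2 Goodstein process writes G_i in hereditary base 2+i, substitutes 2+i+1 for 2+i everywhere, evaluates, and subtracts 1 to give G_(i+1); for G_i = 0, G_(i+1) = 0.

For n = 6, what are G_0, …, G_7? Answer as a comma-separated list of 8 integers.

6, 29, 257, 3125, 46655, 98039, 187243, 332147

G_0=6  [base 2] 2^2 + 2  →[2↦3]→  3^3 + 3 = 30  −1 ⇒ G_1=29
G_1=29  [base 3] 3^3 + 2  →[3↦4]→  4^4 + 2 = 258  −1 ⇒ G_2=257
G_2=257  [base 4] 4^4 + 1  →[4↦5]→  5^5 + 1 = 3126  −1 ⇒ G_3=3125
G_3=3125  [base 5] 5^5  →[5↦6]→  6^6 = 46656  −1 ⇒ G_4=46655
G_4=46655  [base 6] 5·6^5 + 5·6^4 + 5·6^3 + 5·6^2 + 5·6 + 5  →[6↦7]→  5·7^5 + 5·7^4 + 5·7^3 + 5·7^2 + 5·7 + 5 = 98040  −1 ⇒ G_5=98039
G_5=98039  [base 7] 5·7^5 + 5·7^4 + 5·7^3 + 5·7^2 + 5·7 + 4  →[7↦8]→  5·8^5 + 5·8^4 + 5·8^3 + 5·8^2 + 5·8 + 4 = 187244  −1 ⇒ G_6=187243
G_6=187243  [base 8] 5·8^5 + 5·8^4 + 5·8^3 + 5·8^2 + 5·8 + 3  →[8↦9]→  5·9^5 + 5·9^4 + 5·9^3 + 5·9^2 + 5·9 + 3 = 332148  −1 ⇒ G_7=332147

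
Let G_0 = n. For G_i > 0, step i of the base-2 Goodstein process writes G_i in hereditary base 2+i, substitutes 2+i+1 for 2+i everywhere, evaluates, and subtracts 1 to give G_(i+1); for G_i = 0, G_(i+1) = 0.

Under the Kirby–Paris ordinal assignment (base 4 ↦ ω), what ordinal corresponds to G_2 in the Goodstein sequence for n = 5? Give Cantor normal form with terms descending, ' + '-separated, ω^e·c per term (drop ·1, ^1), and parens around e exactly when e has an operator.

ω^3·3 + ω^2·3 + ω·3 + 3

i=0: 5 = 2^2 + 1 (b=2); 2→3: 3^3 + 1 = 28; 28−1 = 27
i=1: 27 = 3^3 (b=3); 3→4: 4^4 = 256; 256−1 = 255
i=2: 255 = 3·4^3 + 3·4^2 + 3·4 + 3 (b=4); 4→5: 3·5^3 + 3·5^2 + 3·5 + 3 = 468; 468−1 = 467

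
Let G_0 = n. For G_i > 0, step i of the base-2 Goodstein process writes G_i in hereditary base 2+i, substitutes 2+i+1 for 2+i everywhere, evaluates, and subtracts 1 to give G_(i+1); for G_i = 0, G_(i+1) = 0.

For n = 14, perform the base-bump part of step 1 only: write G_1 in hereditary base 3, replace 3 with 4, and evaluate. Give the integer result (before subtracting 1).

(0) 14|_2 = 2^(2 + 1) + 2^2 + 2 ↦ 3^(3 + 1) + 3^3 + 3|_3 = 111 ⇒ 110
(1) 110|_3 = 3^(3 + 1) + 3^3 + 2 ↦ 4^(4 + 1) + 4^4 + 2|_4 = 1282 ⇒ 1281

1282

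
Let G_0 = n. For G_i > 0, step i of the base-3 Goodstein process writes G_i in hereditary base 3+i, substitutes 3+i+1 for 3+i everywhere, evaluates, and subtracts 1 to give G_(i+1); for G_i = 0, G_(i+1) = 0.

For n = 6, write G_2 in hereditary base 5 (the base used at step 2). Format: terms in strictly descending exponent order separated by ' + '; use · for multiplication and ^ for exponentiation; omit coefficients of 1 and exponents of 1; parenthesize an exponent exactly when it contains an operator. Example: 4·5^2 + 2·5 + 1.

G_0 = 6. HB_3(6) = 2·3. Bump = 8. G_1 = 7.
G_1 = 7. HB_4(7) = 4 + 3. Bump = 8. G_2 = 7.

5 + 2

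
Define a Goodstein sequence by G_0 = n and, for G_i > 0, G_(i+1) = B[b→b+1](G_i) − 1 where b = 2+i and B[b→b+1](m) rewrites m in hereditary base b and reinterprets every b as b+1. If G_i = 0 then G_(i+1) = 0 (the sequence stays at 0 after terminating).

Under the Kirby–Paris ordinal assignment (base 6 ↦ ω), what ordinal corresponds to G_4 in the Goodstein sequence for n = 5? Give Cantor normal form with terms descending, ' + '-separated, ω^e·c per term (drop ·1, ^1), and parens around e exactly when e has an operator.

ω^3·3 + ω^2·3 + ω·3 + 1

(0) 5|_2 = 2^2 + 1 ↦ 3^3 + 1|_3 = 28 ⇒ 27
(1) 27|_3 = 3^3 ↦ 4^4|_4 = 256 ⇒ 255
(2) 255|_4 = 3·4^3 + 3·4^2 + 3·4 + 3 ↦ 3·5^3 + 3·5^2 + 3·5 + 3|_5 = 468 ⇒ 467
(3) 467|_5 = 3·5^3 + 3·5^2 + 3·5 + 2 ↦ 3·6^3 + 3·6^2 + 3·6 + 2|_6 = 776 ⇒ 775
(4) 775|_6 = 3·6^3 + 3·6^2 + 3·6 + 1 ↦ 3·7^3 + 3·7^2 + 3·7 + 1|_7 = 1198 ⇒ 1197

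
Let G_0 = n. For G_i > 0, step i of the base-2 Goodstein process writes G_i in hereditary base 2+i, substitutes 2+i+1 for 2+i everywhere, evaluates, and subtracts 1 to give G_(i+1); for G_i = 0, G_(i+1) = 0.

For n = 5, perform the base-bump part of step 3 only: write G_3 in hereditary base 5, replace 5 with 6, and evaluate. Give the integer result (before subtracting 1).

776

[0] 5 ≡ 2^2 + 1 (base 2). Lift 3: 28. −1: 27.
[1] 27 ≡ 3^3 (base 3). Lift 4: 256. −1: 255.
[2] 255 ≡ 3·4^3 + 3·4^2 + 3·4 + 3 (base 4). Lift 5: 468. −1: 467.
[3] 467 ≡ 3·5^3 + 3·5^2 + 3·5 + 2 (base 5). Lift 6: 776. −1: 775.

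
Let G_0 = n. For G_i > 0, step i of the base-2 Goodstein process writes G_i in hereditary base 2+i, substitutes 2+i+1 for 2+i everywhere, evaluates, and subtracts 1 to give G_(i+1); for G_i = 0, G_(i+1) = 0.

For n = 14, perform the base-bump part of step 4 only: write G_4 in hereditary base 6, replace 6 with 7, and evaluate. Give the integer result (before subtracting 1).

5862841

base 2: 14 = 2^(2 + 1) + 2^2 + 2; at 3: 3^(3 + 1) + 3^3 + 3 = 111; next = 110
base 3: 110 = 3^(3 + 1) + 3^3 + 2; at 4: 4^(4 + 1) + 4^4 + 2 = 1282; next = 1281
base 4: 1281 = 4^(4 + 1) + 4^4 + 1; at 5: 5^(5 + 1) + 5^5 + 1 = 18751; next = 18750
base 5: 18750 = 5^(5 + 1) + 5^5; at 6: 6^(6 + 1) + 6^6 = 326592; next = 326591
base 6: 326591 = 6^(6 + 1) + 5·6^5 + 5·6^4 + 5·6^3 + 5·6^2 + 5·6 + 5; at 7: 7^(7 + 1) + 5·7^5 + 5·7^4 + 5·7^3 + 5·7^2 + 5·7 + 5 = 5862841; next = 5862840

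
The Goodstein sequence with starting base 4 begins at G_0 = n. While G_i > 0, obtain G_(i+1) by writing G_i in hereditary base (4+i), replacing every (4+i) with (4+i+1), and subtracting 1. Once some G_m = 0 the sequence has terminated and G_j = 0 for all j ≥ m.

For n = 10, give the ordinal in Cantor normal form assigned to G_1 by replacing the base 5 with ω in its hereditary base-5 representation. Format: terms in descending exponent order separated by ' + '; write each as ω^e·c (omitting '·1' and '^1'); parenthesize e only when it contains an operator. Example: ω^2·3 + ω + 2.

ω·2 + 1

step 0: 10 = 2·4 + 2; sub 5 for 4: 2·5 + 2; = 12; G_1 = 12−1 = 11
step 1: 11 = 2·5 + 1; sub 6 for 5: 2·6 + 1; = 13; G_2 = 13−1 = 12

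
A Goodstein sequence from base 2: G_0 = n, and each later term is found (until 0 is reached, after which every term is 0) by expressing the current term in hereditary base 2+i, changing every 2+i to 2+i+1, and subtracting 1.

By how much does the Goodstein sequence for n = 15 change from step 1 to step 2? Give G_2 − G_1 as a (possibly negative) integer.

(0) 15|_2 = 2^(2 + 1) + 2^2 + 2 + 1 ↦ 3^(3 + 1) + 3^3 + 3 + 1|_3 = 112 ⇒ 111
(1) 111|_3 = 3^(3 + 1) + 3^3 + 3 ↦ 4^(4 + 1) + 4^4 + 4|_4 = 1284 ⇒ 1283

1172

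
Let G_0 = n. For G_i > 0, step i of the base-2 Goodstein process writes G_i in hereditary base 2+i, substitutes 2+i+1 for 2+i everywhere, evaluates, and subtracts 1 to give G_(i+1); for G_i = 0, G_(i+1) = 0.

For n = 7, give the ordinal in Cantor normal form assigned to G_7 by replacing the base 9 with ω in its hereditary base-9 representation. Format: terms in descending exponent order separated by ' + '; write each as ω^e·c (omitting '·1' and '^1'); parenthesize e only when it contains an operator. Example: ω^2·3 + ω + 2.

ω^7·7 + ω^6·7 + ω^5·7 + ω^4·7 + ω^3·7 + ω^2·7 + ω·7 + 6

base 2: 7 = 2^2 + 2 + 1; at 3: 3^3 + 3 + 1 = 31; next = 30
base 3: 30 = 3^3 + 3; at 4: 4^4 + 4 = 260; next = 259
base 4: 259 = 4^4 + 3; at 5: 5^5 + 3 = 3128; next = 3127
base 5: 3127 = 5^5 + 2; at 6: 6^6 + 2 = 46658; next = 46657
base 6: 46657 = 6^6 + 1; at 7: 7^7 + 1 = 823544; next = 823543
base 7: 823543 = 7^7; at 8: 8^8 = 16777216; next = 16777215
base 8: 16777215 = 7·8^7 + 7·8^6 + 7·8^5 + 7·8^4 + 7·8^3 + 7·8^2 + 7·8 + 7; at 9: 7·9^7 + 7·9^6 + 7·9^5 + 7·9^4 + 7·9^3 + 7·9^2 + 7·9 + 7 = 37665880; next = 37665879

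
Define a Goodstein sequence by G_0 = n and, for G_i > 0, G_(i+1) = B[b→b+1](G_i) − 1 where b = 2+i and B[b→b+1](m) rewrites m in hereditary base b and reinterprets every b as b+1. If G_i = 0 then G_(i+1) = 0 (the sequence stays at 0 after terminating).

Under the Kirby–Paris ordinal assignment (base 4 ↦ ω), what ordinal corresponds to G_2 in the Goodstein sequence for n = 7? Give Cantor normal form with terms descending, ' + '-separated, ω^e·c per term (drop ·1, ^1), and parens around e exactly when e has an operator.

step 0: 7 = 2^2 + 2 + 1; sub 3 for 2: 3^3 + 3 + 1; = 31; G_1 = 31−1 = 30
step 1: 30 = 3^3 + 3; sub 4 for 3: 4^4 + 4; = 260; G_2 = 260−1 = 259

ω^ω + 3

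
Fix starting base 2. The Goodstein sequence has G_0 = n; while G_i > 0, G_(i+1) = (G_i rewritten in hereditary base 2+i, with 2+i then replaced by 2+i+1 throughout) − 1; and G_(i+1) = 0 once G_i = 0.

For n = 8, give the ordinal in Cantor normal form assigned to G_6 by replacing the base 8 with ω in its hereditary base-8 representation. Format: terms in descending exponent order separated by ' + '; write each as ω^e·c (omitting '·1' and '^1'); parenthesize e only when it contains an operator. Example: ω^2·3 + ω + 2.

ω^ω·2 + ω^2·2 + ω + 3

step 0: 8 = 2^(2 + 1); sub 3 for 2: 3^(3 + 1); = 81; G_1 = 81−1 = 80
step 1: 80 = 2·3^3 + 2·3^2 + 2·3 + 2; sub 4 for 3: 2·4^4 + 2·4^2 + 2·4 + 2; = 554; G_2 = 554−1 = 553
step 2: 553 = 2·4^4 + 2·4^2 + 2·4 + 1; sub 5 for 4: 2·5^5 + 2·5^2 + 2·5 + 1; = 6311; G_3 = 6311−1 = 6310
step 3: 6310 = 2·5^5 + 2·5^2 + 2·5; sub 6 for 5: 2·6^6 + 2·6^2 + 2·6; = 93396; G_4 = 93396−1 = 93395
step 4: 93395 = 2·6^6 + 2·6^2 + 6 + 5; sub 7 for 6: 2·7^7 + 2·7^2 + 7 + 5; = 1647196; G_5 = 1647196−1 = 1647195
step 5: 1647195 = 2·7^7 + 2·7^2 + 7 + 4; sub 8 for 7: 2·8^8 + 2·8^2 + 8 + 4; = 33554572; G_6 = 33554572−1 = 33554571
step 6: 33554571 = 2·8^8 + 2·8^2 + 8 + 3; sub 9 for 8: 2·9^9 + 2·9^2 + 9 + 3; = 774841152; G_7 = 774841152−1 = 774841151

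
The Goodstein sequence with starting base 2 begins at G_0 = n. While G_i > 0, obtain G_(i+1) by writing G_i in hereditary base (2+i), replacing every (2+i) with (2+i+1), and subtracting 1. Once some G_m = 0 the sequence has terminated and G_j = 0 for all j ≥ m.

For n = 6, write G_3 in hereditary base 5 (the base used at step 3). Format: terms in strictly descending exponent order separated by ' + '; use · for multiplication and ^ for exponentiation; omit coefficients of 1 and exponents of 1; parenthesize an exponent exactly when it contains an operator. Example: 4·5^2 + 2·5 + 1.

G_0=6  [base 2] 2^2 + 2  →[2↦3]→  3^3 + 3 = 30  −1 ⇒ G_1=29
G_1=29  [base 3] 3^3 + 2  →[3↦4]→  4^4 + 2 = 258  −1 ⇒ G_2=257
G_2=257  [base 4] 4^4 + 1  →[4↦5]→  5^5 + 1 = 3126  −1 ⇒ G_3=3125

5^5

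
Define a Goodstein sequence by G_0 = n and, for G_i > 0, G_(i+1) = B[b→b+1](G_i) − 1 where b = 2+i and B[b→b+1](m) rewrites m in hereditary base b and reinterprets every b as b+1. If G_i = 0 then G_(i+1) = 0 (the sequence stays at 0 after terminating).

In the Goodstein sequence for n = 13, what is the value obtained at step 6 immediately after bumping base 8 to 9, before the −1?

i=0: 13 = 2^(2 + 1) + 2^2 + 1 (b=2); 2→3: 3^(3 + 1) + 3^3 + 1 = 109; 109−1 = 108
i=1: 108 = 3^(3 + 1) + 3^3 (b=3); 3→4: 4^(4 + 1) + 4^4 = 1280; 1280−1 = 1279
i=2: 1279 = 4^(4 + 1) + 3·4^3 + 3·4^2 + 3·4 + 3 (b=4); 4→5: 5^(5 + 1) + 3·5^3 + 3·5^2 + 3·5 + 3 = 16093; 16093−1 = 16092
i=3: 16092 = 5^(5 + 1) + 3·5^3 + 3·5^2 + 3·5 + 2 (b=5); 5→6: 6^(6 + 1) + 3·6^3 + 3·6^2 + 3·6 + 2 = 280712; 280712−1 = 280711
i=4: 280711 = 6^(6 + 1) + 3·6^3 + 3·6^2 + 3·6 + 1 (b=6); 6→7: 7^(7 + 1) + 3·7^3 + 3·7^2 + 3·7 + 1 = 5765999; 5765999−1 = 5765998
i=5: 5765998 = 7^(7 + 1) + 3·7^3 + 3·7^2 + 3·7 (b=7); 7→8: 8^(8 + 1) + 3·8^3 + 3·8^2 + 3·8 = 134219480; 134219480−1 = 134219479

3486786856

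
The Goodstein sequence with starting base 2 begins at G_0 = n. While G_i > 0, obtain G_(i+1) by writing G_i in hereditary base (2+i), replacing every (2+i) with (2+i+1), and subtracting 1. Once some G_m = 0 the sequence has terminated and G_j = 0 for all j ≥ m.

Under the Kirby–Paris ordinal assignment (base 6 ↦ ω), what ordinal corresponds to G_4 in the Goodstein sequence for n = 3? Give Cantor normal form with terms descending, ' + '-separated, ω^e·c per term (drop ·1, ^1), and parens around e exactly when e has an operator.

[0] 3 ≡ 2 + 1 (base 2). Lift 3: 4. −1: 3.
[1] 3 ≡ 3 (base 3). Lift 4: 4. −1: 3.
[2] 3 ≡ 3 (base 4). Lift 5: 3. −1: 2.
[3] 2 ≡ 2 (base 5). Lift 6: 2. −1: 1.
[4] 1 ≡ 1 (base 6). Lift 7: 1. −1: 0.

1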